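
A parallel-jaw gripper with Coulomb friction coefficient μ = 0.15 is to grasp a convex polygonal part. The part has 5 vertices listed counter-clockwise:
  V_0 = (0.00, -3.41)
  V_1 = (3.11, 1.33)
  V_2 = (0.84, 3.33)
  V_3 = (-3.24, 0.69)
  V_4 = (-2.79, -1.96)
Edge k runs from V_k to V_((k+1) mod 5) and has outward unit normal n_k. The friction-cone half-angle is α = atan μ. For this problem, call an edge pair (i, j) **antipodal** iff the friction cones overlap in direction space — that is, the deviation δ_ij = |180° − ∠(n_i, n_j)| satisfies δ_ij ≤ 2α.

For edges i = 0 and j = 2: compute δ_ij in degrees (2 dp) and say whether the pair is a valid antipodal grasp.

δ = 23.83°, invalid

α = atan 0.15 = 8.53°;  2α = 17.06°
edge 0: e_0 = (+3.11, +4.74);  n_0 = (+0.8361, -0.5486)
edge 2: e_2 = (-4.08, -2.64);  n_2 = (-0.5433, +0.8396)
∠(n_0, n_2) = 156.17°
δ = |180° − 156.17°| = 23.83°
23.83° > 2α = 17.06°  →  invalid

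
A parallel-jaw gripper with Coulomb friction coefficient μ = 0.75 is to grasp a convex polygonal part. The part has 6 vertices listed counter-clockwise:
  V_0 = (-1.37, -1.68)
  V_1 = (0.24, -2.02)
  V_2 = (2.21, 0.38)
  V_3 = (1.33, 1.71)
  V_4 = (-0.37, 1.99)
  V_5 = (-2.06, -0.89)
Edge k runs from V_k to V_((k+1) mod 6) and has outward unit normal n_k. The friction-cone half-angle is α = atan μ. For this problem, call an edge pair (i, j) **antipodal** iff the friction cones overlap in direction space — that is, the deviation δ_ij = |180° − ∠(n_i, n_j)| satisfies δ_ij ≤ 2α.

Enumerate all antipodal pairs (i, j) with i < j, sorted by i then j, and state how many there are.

count = 8; pairs: (0,2), (0,3), (0,4), (1,3), (1,4), (2,4), (2,5), (3,5)

α = atan 0.75 = 36.87°;  2α = 73.74°
n_0 = (-0.2066, -0.9784)
n_1 = (+0.7730, -0.6345)
n_2 = (+0.8340, +0.5518)
n_3 = (+0.1625, +0.9867)
n_4 = (-0.8625, +0.5061)
n_5 = (-0.7532, -0.6578)
  (0,1): δ = 117.46°  ·
  (0,2): δ = 44.58°  ✓
  (0,3): δ = 2.57°  ✓
  (0,4): δ = 71.52°  ✓
  (0,5): δ = 143.06°  ·
  (1,2): δ = 107.13°  ·
  (1,3): δ = 59.97°  ✓
  (1,4): δ = 8.98°  ✓
  (1,5): δ = 80.51°  ·
  (2,3): δ = 132.84°  ·
  (2,4): δ = 63.90°  ✓
  (2,5): δ = 7.64°  ✓
  (3,4): δ = 111.05°  ·
  (3,5): δ = 39.51°  ✓
  (4,5): δ = 108.46°  ·
antipodal pairs: 8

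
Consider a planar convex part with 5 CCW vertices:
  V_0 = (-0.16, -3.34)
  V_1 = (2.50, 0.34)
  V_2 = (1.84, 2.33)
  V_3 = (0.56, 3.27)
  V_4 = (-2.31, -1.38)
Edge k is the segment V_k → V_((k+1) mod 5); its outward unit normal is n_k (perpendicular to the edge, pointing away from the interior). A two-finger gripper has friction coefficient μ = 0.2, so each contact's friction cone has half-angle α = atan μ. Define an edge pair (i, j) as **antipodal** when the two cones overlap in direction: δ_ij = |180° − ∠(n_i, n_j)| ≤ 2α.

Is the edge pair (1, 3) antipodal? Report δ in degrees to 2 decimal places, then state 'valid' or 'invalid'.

δ = 50.03°, invalid

α = atan 0.2 = 11.31°;  2α = 22.62°
edge 1: e_1 = (-0.66, +1.99);  n_1 = (+0.9492, +0.3148)
edge 3: e_3 = (-2.87, -4.65);  n_3 = (-0.8510, +0.5252)
∠(n_1, n_3) = 129.97°
δ = |180° − 129.97°| = 50.03°
50.03° > 2α = 22.62°  →  invalid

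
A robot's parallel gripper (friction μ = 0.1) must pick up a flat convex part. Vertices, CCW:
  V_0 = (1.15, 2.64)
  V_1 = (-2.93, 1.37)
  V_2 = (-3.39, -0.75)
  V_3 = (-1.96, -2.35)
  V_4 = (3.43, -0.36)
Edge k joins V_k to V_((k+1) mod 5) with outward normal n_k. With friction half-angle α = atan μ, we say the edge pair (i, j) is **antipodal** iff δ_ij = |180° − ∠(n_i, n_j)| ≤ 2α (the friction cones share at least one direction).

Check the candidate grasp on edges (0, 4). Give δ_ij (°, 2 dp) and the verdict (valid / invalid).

α = atan 0.1 = 5.71°;  2α = 11.42°
edge 0: e_0 = (-4.08, -1.27);  n_0 = (-0.2972, +0.9548)
edge 4: e_4 = (-2.28, +3.00);  n_4 = (+0.7962, +0.6051)
∠(n_0, n_4) = 70.06°
δ = |180° − 70.06°| = 109.94°
109.94° > 2α = 11.42°  →  invalid

δ = 109.94°, invalid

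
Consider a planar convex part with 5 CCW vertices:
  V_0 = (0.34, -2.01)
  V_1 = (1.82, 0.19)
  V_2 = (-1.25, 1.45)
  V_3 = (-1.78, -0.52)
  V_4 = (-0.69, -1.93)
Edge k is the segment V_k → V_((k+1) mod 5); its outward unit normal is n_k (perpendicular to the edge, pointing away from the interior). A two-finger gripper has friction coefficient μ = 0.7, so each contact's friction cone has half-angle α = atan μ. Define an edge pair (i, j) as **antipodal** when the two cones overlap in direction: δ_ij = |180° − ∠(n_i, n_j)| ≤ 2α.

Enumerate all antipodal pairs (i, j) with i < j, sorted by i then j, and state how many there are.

count = 3; pairs: (0,2), (1,3), (1,4)

α = atan 0.7 = 34.99°;  2α = 69.98°
n_0 = (+0.8297, -0.5582)
n_1 = (+0.3797, +0.9251)
n_2 = (-0.9657, +0.2598)
n_3 = (-0.7912, -0.6116)
n_4 = (-0.0774, -0.9970)
  (0,1): δ = 78.38°  ·
  (0,2): δ = 18.87°  ✓
  (0,3): δ = 71.64°  ·
  (0,4): δ = 119.49°  ·
  (1,2): δ = 82.74°  ·
  (1,3): δ = 29.98°  ✓
  (1,4): δ = 17.87°  ✓
  (2,3): δ = 127.24°  ·
  (2,4): δ = 79.38°  ·
  (3,4): δ = 132.15°  ·
antipodal pairs: 3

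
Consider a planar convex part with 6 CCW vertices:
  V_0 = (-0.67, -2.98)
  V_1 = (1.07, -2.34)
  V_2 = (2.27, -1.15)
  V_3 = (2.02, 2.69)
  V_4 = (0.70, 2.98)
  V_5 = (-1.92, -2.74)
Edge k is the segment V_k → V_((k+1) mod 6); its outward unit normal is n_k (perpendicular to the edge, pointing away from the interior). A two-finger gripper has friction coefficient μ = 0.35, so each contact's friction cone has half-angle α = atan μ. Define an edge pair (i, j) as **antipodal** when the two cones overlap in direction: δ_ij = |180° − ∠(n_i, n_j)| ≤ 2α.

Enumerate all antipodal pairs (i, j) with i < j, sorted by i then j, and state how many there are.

α = atan 0.35 = 19.29°;  2α = 38.58°
n_0 = (+0.3452, -0.9385)
n_1 = (+0.7041, -0.7101)
n_2 = (+0.9979, +0.0650)
n_3 = (+0.2146, +0.9767)
n_4 = (-0.9092, +0.4164)
n_5 = (-0.1886, -0.9821)
  (0,1): δ = 155.43°  ·
  (0,2): δ = 106.47°  ·
  (0,3): δ = 32.59°  ✓
  (0,4): δ = 45.20°  ·
  (0,5): δ = 148.94°  ·
  (1,2): δ = 131.04°  ·
  (1,3): δ = 57.15°  ·
  (1,4): δ = 20.63°  ✓
  (1,5): δ = 124.37°  ·
  (2,3): δ = 106.12°  ·
  (2,4): δ = 28.33°  ✓
  (2,5): δ = 75.41°  ·
  (3,4): δ = 102.22°  ·
  (3,5): δ = 1.52°  ✓
  (4,5): δ = 76.26°  ·
antipodal pairs: 4

count = 4; pairs: (0,3), (1,4), (2,4), (3,5)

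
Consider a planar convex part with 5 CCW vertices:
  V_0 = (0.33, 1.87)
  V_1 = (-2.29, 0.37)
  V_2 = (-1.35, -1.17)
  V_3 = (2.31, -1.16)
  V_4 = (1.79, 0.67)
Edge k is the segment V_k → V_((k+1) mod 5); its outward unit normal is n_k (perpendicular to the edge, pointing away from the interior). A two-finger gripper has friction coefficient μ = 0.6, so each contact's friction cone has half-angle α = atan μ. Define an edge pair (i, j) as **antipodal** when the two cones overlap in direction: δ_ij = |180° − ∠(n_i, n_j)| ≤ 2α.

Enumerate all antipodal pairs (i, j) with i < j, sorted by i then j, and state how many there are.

α = atan 0.6 = 30.96°;  2α = 61.93°
n_0 = (-0.4969, +0.8678)
n_1 = (-0.8536, -0.5210)
n_2 = (+0.0027, -1.0000)
n_3 = (+0.9619, +0.2733)
n_4 = (+0.6350, +0.7725)
  (0,1): δ = 88.39°  ·
  (0,2): δ = 29.64°  ✓
  (0,3): δ = 76.07°  ·
  (0,4): δ = 110.79°  ·
  (1,2): δ = 121.24°  ·
  (1,3): δ = 15.54°  ✓
  (1,4): δ = 19.18°  ✓
  (2,3): δ = 74.29°  ·
  (2,4): δ = 39.57°  ✓
  (3,4): δ = 145.28°  ·
antipodal pairs: 4

count = 4; pairs: (0,2), (1,3), (1,4), (2,4)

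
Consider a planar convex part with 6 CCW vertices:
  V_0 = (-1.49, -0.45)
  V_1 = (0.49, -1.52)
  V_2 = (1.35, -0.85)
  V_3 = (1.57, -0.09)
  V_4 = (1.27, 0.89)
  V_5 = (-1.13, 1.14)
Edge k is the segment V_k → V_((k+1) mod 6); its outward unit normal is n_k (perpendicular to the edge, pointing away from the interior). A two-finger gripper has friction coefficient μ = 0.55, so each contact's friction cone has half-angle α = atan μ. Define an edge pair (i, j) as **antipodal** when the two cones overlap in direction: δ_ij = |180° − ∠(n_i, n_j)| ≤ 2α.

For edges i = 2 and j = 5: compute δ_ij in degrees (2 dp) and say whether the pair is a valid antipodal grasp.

δ = 3.39°, valid

α = atan 0.55 = 28.81°;  2α = 57.62°
edge 2: e_2 = (+0.22, +0.76);  n_2 = (+0.9606, -0.2781)
edge 5: e_5 = (-0.36, -1.59);  n_5 = (-0.9753, +0.2208)
∠(n_2, n_5) = 176.61°
δ = |180° − 176.61°| = 3.39°
3.39° ≤ 2α = 57.62°  →  valid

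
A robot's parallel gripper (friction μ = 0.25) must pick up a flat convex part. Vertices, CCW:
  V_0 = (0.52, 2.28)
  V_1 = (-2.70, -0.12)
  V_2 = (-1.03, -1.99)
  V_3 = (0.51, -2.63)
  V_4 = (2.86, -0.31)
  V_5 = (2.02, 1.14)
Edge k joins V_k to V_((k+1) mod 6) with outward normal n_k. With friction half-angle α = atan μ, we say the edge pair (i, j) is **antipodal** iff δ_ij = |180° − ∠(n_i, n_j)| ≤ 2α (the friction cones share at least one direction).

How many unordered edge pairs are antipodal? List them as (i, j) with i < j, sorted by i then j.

α = atan 0.25 = 14.04°;  2α = 28.07°
n_0 = (-0.5976, +0.8018)
n_1 = (-0.7459, -0.6661)
n_2 = (-0.3838, -0.9234)
n_3 = (+0.7025, -0.7116)
n_4 = (+0.8653, +0.5013)
n_5 = (+0.6051, +0.7962)
  (0,1): δ = 84.93°  ·
  (0,2): δ = 59.27°  ·
  (0,3): δ = 7.93°  ✓
  (0,4): δ = 83.39°  ·
  (0,5): δ = 106.07°  ·
  (1,2): δ = 154.33°  ·
  (1,3): δ = 87.13°  ·
  (1,4): δ = 11.68°  ✓
  (1,5): δ = 11.00°  ✓
  (2,3): δ = 112.80°  ·
  (2,4): δ = 37.35°  ·
  (2,5): δ = 14.67°  ✓
  (3,4): δ = 104.55°  ·
  (3,5): δ = 81.87°  ·
  (4,5): δ = 157.32°  ·
antipodal pairs: 4

count = 4; pairs: (0,3), (1,4), (1,5), (2,5)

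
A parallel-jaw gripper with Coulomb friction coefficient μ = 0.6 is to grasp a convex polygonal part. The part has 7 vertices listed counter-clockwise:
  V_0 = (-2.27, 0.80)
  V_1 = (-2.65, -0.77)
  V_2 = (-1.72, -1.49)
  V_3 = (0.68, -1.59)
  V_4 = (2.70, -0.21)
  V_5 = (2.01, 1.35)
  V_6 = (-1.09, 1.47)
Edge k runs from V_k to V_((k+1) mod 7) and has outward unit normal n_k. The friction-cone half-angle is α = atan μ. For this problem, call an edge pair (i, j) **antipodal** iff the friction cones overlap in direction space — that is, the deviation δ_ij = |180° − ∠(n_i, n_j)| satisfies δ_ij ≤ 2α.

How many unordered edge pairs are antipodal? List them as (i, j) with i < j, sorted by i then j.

α = atan 0.6 = 30.96°;  2α = 61.93°
n_0 = (-0.9719, +0.2352)
n_1 = (-0.6122, -0.7907)
n_2 = (-0.0416, -0.9991)
n_3 = (+0.5641, -0.8257)
n_4 = (+0.9145, +0.4045)
n_5 = (+0.0387, +0.9993)
n_6 = (-0.4938, +0.8696)
  (0,1): δ = 114.14°  ·
  (0,2): δ = 78.78°  ·
  (0,3): δ = 42.05°  ✓
  (0,4): δ = 37.47°  ✓
  (0,5): δ = 101.39°  ·
  (0,6): δ = 133.19°  ·
  (1,2): δ = 144.64°  ·
  (1,3): δ = 107.91°  ·
  (1,4): δ = 28.39°  ✓
  (1,5): δ = 35.53°  ✓
  (1,6): δ = 67.33°  ·
  (2,3): δ = 143.27°  ·
  (2,4): δ = 63.75°  ·
  (2,5): δ = 0.17°  ✓
  (2,6): δ = 31.97°  ✓
  (3,4): δ = 100.48°  ·
  (3,5): δ = 36.56°  ✓
  (3,6): δ = 4.75°  ✓
  (4,5): δ = 116.08°  ·
  (4,6): δ = 84.27°  ·
  (5,6): δ = 148.20°  ·
antipodal pairs: 8

count = 8; pairs: (0,3), (0,4), (1,4), (1,5), (2,5), (2,6), (3,5), (3,6)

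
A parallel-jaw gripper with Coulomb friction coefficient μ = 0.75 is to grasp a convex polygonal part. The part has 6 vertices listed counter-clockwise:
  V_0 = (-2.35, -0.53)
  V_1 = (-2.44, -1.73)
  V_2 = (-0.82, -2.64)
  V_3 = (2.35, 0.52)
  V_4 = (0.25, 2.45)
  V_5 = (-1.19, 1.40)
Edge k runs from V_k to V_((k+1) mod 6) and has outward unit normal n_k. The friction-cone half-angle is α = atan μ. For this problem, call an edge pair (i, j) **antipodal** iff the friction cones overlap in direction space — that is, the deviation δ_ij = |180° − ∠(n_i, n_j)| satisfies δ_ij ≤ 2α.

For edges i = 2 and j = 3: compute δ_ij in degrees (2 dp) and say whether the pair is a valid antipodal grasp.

δ = 87.49°, invalid

α = atan 0.75 = 36.87°;  2α = 73.74°
edge 2: e_2 = (+3.17, +3.16);  n_2 = (+0.7060, -0.7082)
edge 3: e_3 = (-2.10, +1.93);  n_3 = (+0.6767, +0.7363)
∠(n_2, n_3) = 92.51°
δ = |180° − 92.51°| = 87.49°
87.49° > 2α = 73.74°  →  invalid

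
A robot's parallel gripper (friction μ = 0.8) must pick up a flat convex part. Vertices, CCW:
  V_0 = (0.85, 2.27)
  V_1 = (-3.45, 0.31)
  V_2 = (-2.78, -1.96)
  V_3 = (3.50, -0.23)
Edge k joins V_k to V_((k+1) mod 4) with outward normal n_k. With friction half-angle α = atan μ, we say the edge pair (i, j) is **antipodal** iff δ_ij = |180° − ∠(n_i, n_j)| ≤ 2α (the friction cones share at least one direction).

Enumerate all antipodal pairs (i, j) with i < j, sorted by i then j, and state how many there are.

count = 3; pairs: (0,2), (1,3), (2,3)

α = atan 0.8 = 38.66°;  2α = 77.32°
n_0 = (-0.4148, +0.9099)
n_1 = (-0.9591, -0.2831)
n_2 = (+0.2656, -0.9641)
n_3 = (+0.6862, +0.7274)
  (0,1): δ = 98.06°  ·
  (0,2): δ = 9.10°  ✓
  (0,3): δ = 112.16°  ·
  (1,2): δ = 91.04°  ·
  (1,3): δ = 30.22°  ✓
  (2,3): δ = 58.73°  ✓
antipodal pairs: 3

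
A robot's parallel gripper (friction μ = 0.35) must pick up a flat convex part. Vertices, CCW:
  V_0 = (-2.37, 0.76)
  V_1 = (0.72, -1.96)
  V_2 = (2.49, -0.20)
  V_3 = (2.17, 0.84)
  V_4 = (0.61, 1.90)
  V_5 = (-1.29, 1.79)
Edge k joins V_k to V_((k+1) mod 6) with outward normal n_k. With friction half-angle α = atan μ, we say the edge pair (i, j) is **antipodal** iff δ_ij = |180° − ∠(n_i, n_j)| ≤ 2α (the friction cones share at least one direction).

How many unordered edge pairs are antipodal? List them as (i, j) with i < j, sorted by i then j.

count = 3; pairs: (0,2), (0,3), (1,5)

α = atan 0.35 = 19.29°;  2α = 38.58°
n_0 = (-0.6607, -0.7506)
n_1 = (+0.7051, -0.7091)
n_2 = (+0.9558, +0.2941)
n_3 = (+0.5620, +0.8271)
n_4 = (-0.0578, +0.9983)
n_5 = (-0.6902, +0.7237)
  (0,1): δ = 93.81°  ·
  (0,2): δ = 31.54°  ✓
  (0,3): δ = 7.16°  ✓
  (0,4): δ = 44.67°  ·
  (0,5): δ = 85.00°  ·
  (1,2): δ = 117.73°  ·
  (1,3): δ = 79.03°  ·
  (1,4): δ = 41.52°  ·
  (1,5): δ = 1.20°  ✓
  (2,3): δ = 141.30°  ·
  (2,4): δ = 103.79°  ·
  (2,5): δ = 63.46°  ·
  (3,4): δ = 142.49°  ·
  (3,5): δ = 102.16°  ·
  (4,5): δ = 139.67°  ·
antipodal pairs: 3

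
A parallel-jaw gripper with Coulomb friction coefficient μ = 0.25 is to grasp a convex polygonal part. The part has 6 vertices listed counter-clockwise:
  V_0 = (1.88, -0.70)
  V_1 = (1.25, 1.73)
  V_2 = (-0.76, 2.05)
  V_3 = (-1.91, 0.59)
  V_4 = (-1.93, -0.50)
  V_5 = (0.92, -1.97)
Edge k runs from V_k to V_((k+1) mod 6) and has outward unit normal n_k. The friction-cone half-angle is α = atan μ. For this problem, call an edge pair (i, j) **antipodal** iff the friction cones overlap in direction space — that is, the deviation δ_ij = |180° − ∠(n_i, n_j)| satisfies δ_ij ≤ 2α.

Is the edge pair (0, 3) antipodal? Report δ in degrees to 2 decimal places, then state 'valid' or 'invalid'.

α = atan 0.25 = 14.04°;  2α = 28.07°
edge 0: e_0 = (-0.63, +2.43);  n_0 = (+0.9680, +0.2510)
edge 3: e_3 = (-0.02, -1.09);  n_3 = (-0.9998, +0.0183)
∠(n_0, n_3) = 164.41°
δ = |180° − 164.41°| = 15.59°
15.59° ≤ 2α = 28.07°  →  valid

δ = 15.59°, valid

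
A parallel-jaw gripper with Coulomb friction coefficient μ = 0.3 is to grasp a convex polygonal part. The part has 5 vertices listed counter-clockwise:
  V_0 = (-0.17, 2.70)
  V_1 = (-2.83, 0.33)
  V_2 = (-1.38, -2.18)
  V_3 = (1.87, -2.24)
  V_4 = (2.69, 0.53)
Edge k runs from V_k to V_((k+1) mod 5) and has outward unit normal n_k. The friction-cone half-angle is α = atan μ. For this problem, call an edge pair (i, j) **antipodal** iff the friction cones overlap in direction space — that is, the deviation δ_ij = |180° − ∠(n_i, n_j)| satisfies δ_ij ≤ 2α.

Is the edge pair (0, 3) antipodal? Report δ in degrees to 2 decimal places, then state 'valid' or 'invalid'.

δ = 31.81°, valid

α = atan 0.3 = 16.70°;  2α = 33.40°
edge 0: e_0 = (-2.66, -2.37);  n_0 = (-0.6652, +0.7466)
edge 3: e_3 = (+0.82, +2.77);  n_3 = (+0.9589, -0.2839)
∠(n_0, n_3) = 148.19°
δ = |180° − 148.19°| = 31.81°
31.81° ≤ 2α = 33.40°  →  valid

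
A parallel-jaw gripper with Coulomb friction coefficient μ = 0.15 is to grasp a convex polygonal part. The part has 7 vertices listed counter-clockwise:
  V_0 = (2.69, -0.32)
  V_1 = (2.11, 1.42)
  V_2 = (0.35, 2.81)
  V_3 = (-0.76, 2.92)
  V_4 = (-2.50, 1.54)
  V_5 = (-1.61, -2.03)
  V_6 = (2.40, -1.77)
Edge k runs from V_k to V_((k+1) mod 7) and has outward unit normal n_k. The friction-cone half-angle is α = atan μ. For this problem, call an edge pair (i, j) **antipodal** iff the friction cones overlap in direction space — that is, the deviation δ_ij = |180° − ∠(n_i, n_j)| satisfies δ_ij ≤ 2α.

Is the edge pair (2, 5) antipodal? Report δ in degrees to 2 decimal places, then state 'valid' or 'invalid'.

α = atan 0.15 = 8.53°;  2α = 17.06°
edge 2: e_2 = (-1.11, +0.11);  n_2 = (+0.0986, +0.9951)
edge 5: e_5 = (+4.01, +0.26);  n_5 = (+0.0647, -0.9979)
∠(n_2, n_5) = 170.63°
δ = |180° − 170.63°| = 9.37°
9.37° ≤ 2α = 17.06°  →  valid

δ = 9.37°, valid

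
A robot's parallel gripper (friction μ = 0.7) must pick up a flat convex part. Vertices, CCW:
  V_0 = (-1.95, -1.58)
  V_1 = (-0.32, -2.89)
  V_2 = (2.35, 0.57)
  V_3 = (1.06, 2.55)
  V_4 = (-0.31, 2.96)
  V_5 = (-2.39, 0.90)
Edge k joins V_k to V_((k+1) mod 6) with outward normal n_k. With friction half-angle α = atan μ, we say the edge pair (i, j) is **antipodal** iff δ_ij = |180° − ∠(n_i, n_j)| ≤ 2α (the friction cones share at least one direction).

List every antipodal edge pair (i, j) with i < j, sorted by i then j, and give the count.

count = 7; pairs: (0,2), (0,3), (1,3), (1,4), (1,5), (2,5), (3,5)

α = atan 0.7 = 34.99°;  2α = 69.98°
n_0 = (-0.6264, -0.7795)
n_1 = (+0.7917, -0.6109)
n_2 = (+0.8379, +0.5459)
n_3 = (+0.2867, +0.9580)
n_4 = (-0.7037, +0.7105)
n_5 = (-0.9846, -0.1747)
  (0,1): δ = 88.87°  ·
  (0,2): δ = 18.13°  ✓
  (0,3): δ = 22.13°  ✓
  (0,4): δ = 83.51°  ·
  (0,5): δ = 138.85°  ·
  (1,2): δ = 109.26°  ·
  (1,3): δ = 69.00°  ✓
  (1,4): δ = 7.62°  ✓
  (1,5): δ = 47.72°  ✓
  (2,3): δ = 139.75°  ·
  (2,4): δ = 78.36°  ·
  (2,5): δ = 23.02°  ✓
  (3,4): δ = 118.62°  ·
  (3,5): δ = 63.28°  ✓
  (4,5): δ = 124.66°  ·
antipodal pairs: 7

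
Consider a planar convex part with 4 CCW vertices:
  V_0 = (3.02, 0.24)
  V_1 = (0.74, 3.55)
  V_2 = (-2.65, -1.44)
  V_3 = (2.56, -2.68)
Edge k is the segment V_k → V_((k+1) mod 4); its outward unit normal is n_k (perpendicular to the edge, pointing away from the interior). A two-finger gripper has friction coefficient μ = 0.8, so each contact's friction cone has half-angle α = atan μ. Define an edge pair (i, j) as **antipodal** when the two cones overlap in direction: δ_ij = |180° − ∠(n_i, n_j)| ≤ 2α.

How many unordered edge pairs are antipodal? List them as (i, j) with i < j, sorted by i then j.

α = atan 0.8 = 38.66°;  2α = 77.32°
n_0 = (+0.8235, +0.5673)
n_1 = (-0.8272, +0.5619)
n_2 = (-0.2315, -0.9728)
n_3 = (+0.9878, -0.1556)
  (0,1): δ = 68.75°  ✓
  (0,2): δ = 42.05°  ✓
  (0,3): δ = 136.49°  ·
  (1,2): δ = 69.20°  ✓
  (1,3): δ = 25.24°  ✓
  (2,3): δ = 85.56°  ·
antipodal pairs: 4

count = 4; pairs: (0,1), (0,2), (1,2), (1,3)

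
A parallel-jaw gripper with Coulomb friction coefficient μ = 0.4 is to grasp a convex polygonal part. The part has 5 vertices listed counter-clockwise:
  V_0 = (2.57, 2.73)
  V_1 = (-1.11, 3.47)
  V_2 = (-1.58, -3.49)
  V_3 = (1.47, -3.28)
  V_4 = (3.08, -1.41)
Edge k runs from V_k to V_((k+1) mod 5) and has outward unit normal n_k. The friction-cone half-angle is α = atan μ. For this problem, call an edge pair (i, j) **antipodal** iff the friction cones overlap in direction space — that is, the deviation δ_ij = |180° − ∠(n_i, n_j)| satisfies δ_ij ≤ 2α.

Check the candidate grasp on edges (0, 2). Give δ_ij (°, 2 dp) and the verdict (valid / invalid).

δ = 15.31°, valid

α = atan 0.4 = 21.80°;  2α = 43.60°
edge 0: e_0 = (-3.68, +0.74);  n_0 = (+0.1971, +0.9804)
edge 2: e_2 = (+3.05, +0.21);  n_2 = (+0.0687, -0.9976)
∠(n_0, n_2) = 164.69°
δ = |180° − 164.69°| = 15.31°
15.31° ≤ 2α = 43.60°  →  valid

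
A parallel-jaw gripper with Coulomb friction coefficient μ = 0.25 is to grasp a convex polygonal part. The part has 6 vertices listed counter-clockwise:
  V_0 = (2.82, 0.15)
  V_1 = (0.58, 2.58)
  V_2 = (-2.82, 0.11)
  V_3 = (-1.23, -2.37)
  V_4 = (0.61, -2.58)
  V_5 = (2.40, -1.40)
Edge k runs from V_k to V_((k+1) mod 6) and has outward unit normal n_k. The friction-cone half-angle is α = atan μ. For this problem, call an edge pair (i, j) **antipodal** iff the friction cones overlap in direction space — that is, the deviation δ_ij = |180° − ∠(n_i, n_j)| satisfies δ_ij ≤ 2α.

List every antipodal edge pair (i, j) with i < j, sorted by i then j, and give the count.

count = 2; pairs: (0,2), (1,4)

α = atan 0.25 = 14.04°;  2α = 28.07°
n_0 = (+0.7353, +0.6778)
n_1 = (-0.5877, +0.8090)
n_2 = (-0.8418, -0.5397)
n_3 = (-0.1134, -0.9936)
n_4 = (+0.5504, -0.8349)
n_5 = (+0.9652, -0.2615)
  (0,1): δ = 96.67°  ·
  (0,2): δ = 10.01°  ✓
  (0,3): δ = 40.82°  ·
  (0,4): δ = 80.72°  ·
  (0,5): δ = 122.17°  ·
  (1,2): δ = 93.33°  ·
  (1,3): δ = 42.51°  ·
  (1,4): δ = 2.60°  ✓
  (1,5): δ = 38.84°  ·
  (2,3): δ = 129.18°  ·
  (2,4): δ = 89.27°  ·
  (2,5): δ = 47.83°  ·
  (3,4): δ = 140.10°  ·
  (3,5): δ = 98.65°  ·
  (4,5): δ = 138.55°  ·
antipodal pairs: 2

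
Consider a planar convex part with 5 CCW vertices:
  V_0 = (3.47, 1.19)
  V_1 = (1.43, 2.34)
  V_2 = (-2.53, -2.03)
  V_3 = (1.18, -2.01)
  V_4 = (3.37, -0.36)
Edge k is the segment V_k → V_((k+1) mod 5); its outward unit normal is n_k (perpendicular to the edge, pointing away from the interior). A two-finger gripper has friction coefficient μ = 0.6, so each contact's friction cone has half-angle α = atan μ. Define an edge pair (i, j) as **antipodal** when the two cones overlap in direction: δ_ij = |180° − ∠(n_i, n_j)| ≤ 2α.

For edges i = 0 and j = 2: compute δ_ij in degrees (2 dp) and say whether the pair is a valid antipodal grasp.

α = atan 0.6 = 30.96°;  2α = 61.93°
edge 0: e_0 = (-2.04, +1.15);  n_0 = (+0.4911, +0.8711)
edge 2: e_2 = (+3.71, +0.02);  n_2 = (+0.0054, -1.0000)
∠(n_0, n_2) = 150.28°
δ = |180° − 150.28°| = 29.72°
29.72° ≤ 2α = 61.93°  →  valid

δ = 29.72°, valid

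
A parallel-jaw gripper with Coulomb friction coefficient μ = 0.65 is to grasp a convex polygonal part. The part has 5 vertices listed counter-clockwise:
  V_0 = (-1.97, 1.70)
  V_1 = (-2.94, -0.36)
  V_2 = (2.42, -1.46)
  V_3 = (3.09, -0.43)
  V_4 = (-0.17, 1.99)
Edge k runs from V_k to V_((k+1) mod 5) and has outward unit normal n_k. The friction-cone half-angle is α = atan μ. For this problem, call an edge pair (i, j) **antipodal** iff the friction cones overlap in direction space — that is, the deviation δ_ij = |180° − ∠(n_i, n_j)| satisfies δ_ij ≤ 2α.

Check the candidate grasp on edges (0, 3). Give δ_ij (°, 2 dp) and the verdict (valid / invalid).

α = atan 0.65 = 33.02°;  2α = 66.05°
edge 0: e_0 = (-0.97, -2.06);  n_0 = (-0.9047, +0.4260)
edge 3: e_3 = (-3.26, +2.42);  n_3 = (+0.5961, +0.8029)
∠(n_0, n_3) = 101.37°
δ = |180° − 101.37°| = 78.63°
78.63° > 2α = 66.05°  →  invalid

δ = 78.63°, invalid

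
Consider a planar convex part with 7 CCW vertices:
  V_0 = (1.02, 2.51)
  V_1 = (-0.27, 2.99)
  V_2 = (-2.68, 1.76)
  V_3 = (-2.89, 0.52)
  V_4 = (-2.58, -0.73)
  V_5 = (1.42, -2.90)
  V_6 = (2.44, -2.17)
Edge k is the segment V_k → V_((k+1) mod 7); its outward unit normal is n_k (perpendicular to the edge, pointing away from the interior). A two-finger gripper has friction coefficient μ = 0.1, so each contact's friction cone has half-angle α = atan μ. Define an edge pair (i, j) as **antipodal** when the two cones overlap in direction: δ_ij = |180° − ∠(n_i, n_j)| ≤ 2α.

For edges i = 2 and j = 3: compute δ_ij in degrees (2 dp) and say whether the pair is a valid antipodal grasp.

δ = 156.46°, invalid

α = atan 0.1 = 5.71°;  2α = 11.42°
edge 2: e_2 = (-0.21, -1.24);  n_2 = (-0.9860, +0.1670)
edge 3: e_3 = (+0.31, -1.25);  n_3 = (-0.9706, -0.2407)
∠(n_2, n_3) = 23.54°
δ = |180° − 23.54°| = 156.46°
156.46° > 2α = 11.42°  →  invalid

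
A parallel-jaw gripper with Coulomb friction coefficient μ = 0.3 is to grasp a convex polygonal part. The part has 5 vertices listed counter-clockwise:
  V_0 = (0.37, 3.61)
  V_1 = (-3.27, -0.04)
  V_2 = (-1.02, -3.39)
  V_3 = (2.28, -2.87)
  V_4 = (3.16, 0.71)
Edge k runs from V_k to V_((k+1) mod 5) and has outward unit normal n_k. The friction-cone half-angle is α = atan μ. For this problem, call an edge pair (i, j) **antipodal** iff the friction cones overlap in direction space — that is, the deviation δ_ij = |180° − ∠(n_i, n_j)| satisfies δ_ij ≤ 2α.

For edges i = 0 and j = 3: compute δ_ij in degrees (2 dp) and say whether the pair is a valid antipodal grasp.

δ = 31.11°, valid

α = atan 0.3 = 16.70°;  2α = 33.40°
edge 0: e_0 = (-3.64, -3.65);  n_0 = (-0.7081, +0.7061)
edge 3: e_3 = (+0.88, +3.58);  n_3 = (+0.9711, -0.2387)
∠(n_0, n_3) = 148.89°
δ = |180° − 148.89°| = 31.11°
31.11° ≤ 2α = 33.40°  →  valid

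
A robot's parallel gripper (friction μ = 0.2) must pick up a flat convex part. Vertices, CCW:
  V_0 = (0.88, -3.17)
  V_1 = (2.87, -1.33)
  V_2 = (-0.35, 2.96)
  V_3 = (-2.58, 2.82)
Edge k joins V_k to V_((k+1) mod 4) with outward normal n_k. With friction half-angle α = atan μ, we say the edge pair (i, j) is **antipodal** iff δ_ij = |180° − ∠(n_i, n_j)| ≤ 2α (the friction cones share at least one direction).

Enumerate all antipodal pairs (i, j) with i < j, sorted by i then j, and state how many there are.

count = 1; pairs: (1,3)

α = atan 0.2 = 11.31°;  2α = 22.62°
n_0 = (+0.6789, -0.7342)
n_1 = (+0.7998, +0.6003)
n_2 = (-0.0627, +0.9980)
n_3 = (-0.8659, -0.5002)
  (0,1): δ = 95.87°  ·
  (0,2): δ = 39.16°  ·
  (0,3): δ = 77.25°  ·
  (1,2): δ = 123.30°  ·
  (1,3): δ = 6.88°  ✓
  (2,3): δ = 63.58°  ·
antipodal pairs: 1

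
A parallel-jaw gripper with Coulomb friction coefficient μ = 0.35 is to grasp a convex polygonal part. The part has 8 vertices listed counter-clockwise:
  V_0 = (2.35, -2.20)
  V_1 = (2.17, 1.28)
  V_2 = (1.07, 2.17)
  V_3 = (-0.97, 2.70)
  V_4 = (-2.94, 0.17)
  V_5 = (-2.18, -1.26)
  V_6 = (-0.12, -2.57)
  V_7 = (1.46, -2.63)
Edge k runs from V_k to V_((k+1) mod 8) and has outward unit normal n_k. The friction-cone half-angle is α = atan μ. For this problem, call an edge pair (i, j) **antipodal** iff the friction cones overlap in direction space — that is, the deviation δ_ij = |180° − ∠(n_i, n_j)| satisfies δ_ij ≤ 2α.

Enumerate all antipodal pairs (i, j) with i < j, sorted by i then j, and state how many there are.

count = 7; pairs: (0,4), (1,4), (1,5), (1,6), (2,5), (2,6), (3,7)

α = atan 0.35 = 19.29°;  2α = 38.58°
n_0 = (+0.9987, +0.0517)
n_1 = (+0.6290, +0.7774)
n_2 = (+0.2515, +0.9679)
n_3 = (-0.7890, +0.6144)
n_4 = (-0.8830, -0.4693)
n_5 = (-0.5366, -0.8438)
n_6 = (-0.0379, -0.9993)
n_7 = (+0.4350, -0.9004)
  (0,1): δ = 131.94°  ·
  (0,2): δ = 107.52°  ·
  (0,3): δ = 40.87°  ·
  (0,4): δ = 25.03°  ✓
  (0,5): δ = 54.59°  ·
  (0,6): δ = 84.86°  ·
  (0,7): δ = 112.83°  ·
  (1,2): δ = 155.59°  ·
  (1,3): δ = 88.93°  ·
  (1,4): δ = 23.03°  ✓
  (1,5): δ = 6.52°  ✓
  (1,6): δ = 36.80°  ✓
  (1,7): δ = 64.76°  ·
  (2,3): δ = 113.34°  ·
  (2,4): δ = 47.45°  ·
  (2,5): δ = 17.89°  ✓
  (2,6): δ = 12.39°  ✓
  (2,7): δ = 40.35°  ·
  (3,4): δ = 114.10°  ·
  (3,5): δ = 84.55°  ·
  (3,6): δ = 54.27°  ·
  (3,7): δ = 26.31°  ✓
  (4,5): δ = 150.44°  ·
  (4,6): δ = 120.16°  ·
  (4,7): δ = 92.20°  ·
  (5,6): δ = 149.72°  ·
  (5,7): δ = 121.76°  ·
  (6,7): δ = 152.04°  ·
antipodal pairs: 7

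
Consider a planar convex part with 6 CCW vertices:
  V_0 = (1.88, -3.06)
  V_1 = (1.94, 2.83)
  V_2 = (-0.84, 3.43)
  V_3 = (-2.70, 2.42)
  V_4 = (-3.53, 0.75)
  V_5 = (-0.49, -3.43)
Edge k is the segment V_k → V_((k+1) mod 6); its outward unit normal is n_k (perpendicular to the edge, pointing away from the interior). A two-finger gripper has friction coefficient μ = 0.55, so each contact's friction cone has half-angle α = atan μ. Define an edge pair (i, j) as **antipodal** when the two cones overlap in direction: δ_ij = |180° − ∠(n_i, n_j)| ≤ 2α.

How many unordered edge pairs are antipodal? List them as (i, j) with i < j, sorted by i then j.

count = 6; pairs: (0,3), (0,4), (1,4), (1,5), (2,5), (3,5)

α = atan 0.55 = 28.81°;  2α = 57.62°
n_0 = (+0.9999, -0.0102)
n_1 = (+0.2110, +0.9775)
n_2 = (-0.4772, +0.8788)
n_3 = (-0.8955, +0.4451)
n_4 = (-0.8087, -0.5882)
n_5 = (+0.1542, -0.9880)
  (0,1): δ = 101.60°  ·
  (0,2): δ = 60.91°  ·
  (0,3): δ = 25.84°  ✓
  (0,4): δ = 36.61°  ✓
  (0,5): δ = 99.46°  ·
  (1,2): δ = 139.32°  ·
  (1,3): δ = 104.25°  ·
  (1,4): δ = 41.79°  ✓
  (1,5): δ = 21.05°  ✓
  (2,3): δ = 144.93°  ·
  (2,4): δ = 82.48°  ·
  (2,5): δ = 19.63°  ✓
  (3,4): δ = 117.54°  ·
  (3,5): δ = 54.70°  ✓
  (4,5): δ = 117.15°  ·
antipodal pairs: 6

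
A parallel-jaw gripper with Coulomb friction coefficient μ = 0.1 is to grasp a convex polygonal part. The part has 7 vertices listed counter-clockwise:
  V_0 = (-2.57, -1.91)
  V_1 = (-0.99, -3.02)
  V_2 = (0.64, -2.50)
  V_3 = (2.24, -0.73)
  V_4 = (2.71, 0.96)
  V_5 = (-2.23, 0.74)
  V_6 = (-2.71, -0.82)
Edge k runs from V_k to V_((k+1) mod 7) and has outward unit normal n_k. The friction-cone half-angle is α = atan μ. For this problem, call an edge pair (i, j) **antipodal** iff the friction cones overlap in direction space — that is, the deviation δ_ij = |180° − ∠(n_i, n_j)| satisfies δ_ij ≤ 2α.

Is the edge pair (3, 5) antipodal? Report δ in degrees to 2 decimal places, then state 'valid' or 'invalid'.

α = atan 0.1 = 5.71°;  2α = 11.42°
edge 3: e_3 = (+0.47, +1.69);  n_3 = (+0.9634, -0.2679)
edge 5: e_5 = (-0.48, -1.56);  n_5 = (-0.9558, +0.2941)
∠(n_3, n_5) = 178.44°
δ = |180° − 178.44°| = 1.56°
1.56° ≤ 2α = 11.42°  →  valid

δ = 1.56°, valid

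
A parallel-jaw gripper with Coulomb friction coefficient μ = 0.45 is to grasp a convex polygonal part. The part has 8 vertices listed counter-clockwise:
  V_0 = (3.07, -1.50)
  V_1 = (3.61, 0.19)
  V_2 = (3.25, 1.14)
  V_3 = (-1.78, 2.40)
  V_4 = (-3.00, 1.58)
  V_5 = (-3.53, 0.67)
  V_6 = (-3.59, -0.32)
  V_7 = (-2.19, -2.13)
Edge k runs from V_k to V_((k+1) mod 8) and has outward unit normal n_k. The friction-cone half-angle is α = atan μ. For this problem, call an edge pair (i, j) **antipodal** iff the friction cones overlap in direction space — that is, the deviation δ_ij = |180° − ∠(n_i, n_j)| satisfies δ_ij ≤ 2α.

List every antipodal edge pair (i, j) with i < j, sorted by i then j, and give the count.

count = 8; pairs: (0,3), (0,4), (0,5), (1,5), (1,6), (2,6), (2,7), (3,7)

α = atan 0.45 = 24.23°;  2α = 48.46°
n_0 = (+0.9526, -0.3044)
n_1 = (+0.9351, +0.3544)
n_2 = (+0.2430, +0.9700)
n_3 = (-0.5578, +0.8300)
n_4 = (-0.8641, +0.5033)
n_5 = (-0.9982, +0.0605)
n_6 = (-0.7910, -0.6118)
n_7 = (+0.1189, -0.9929)
  (0,1): δ = 141.53°  ·
  (0,2): δ = 86.34°  ·
  (0,3): δ = 38.37°  ✓
  (0,4): δ = 12.50°  ✓
  (0,5): δ = 14.25°  ✓
  (0,6): δ = 55.44°  ·
  (0,7): δ = 114.55°  ·
  (1,2): δ = 124.82°  ·
  (1,3): δ = 76.85°  ·
  (1,4): δ = 50.97°  ·
  (1,5): δ = 24.22°  ✓
  (1,6): δ = 16.97°  ✓
  (1,7): δ = 76.08°  ·
  (2,3): δ = 132.03°  ·
  (2,4): δ = 106.15°  ·
  (2,5): δ = 79.41°  ·
  (2,6): δ = 38.22°  ✓
  (2,7): δ = 20.89°  ✓
  (3,4): δ = 154.12°  ·
  (3,5): δ = 127.37°  ·
  (3,6): δ = 86.19°  ·
  (3,7): δ = 27.08°  ✓
  (4,5): δ = 153.25°  ·
  (4,6): δ = 112.06°  ·
  (4,7): δ = 52.95°  ·
  (5,6): δ = 138.81°  ·
  (5,7): δ = 79.70°  ·
  (6,7): δ = 120.89°  ·
antipodal pairs: 8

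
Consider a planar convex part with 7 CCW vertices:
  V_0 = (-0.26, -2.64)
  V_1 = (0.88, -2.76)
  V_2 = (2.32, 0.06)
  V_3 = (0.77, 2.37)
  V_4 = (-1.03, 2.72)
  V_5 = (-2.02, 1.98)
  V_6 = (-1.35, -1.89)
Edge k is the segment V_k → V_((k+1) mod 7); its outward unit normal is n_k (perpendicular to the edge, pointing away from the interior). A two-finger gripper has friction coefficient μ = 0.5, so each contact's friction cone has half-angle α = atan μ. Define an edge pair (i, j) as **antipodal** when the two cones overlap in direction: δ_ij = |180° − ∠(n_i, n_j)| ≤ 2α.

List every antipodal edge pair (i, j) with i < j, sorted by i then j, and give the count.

α = atan 0.5 = 26.57°;  2α = 53.13°
n_0 = (-0.1047, -0.9945)
n_1 = (+0.8906, -0.4548)
n_2 = (+0.8304, +0.5572)
n_3 = (+0.1909, +0.9816)
n_4 = (-0.5987, +0.8010)
n_5 = (-0.9853, -0.1706)
n_6 = (-0.5668, -0.8238)
  (0,1): δ = 111.04°  ·
  (0,2): δ = 50.13°  ✓
  (0,3): δ = 4.99°  ✓
  (0,4): δ = 42.79°  ✓
  (0,5): δ = 105.83°  ·
  (0,6): δ = 151.48°  ·
  (1,2): δ = 119.09°  ·
  (1,3): δ = 73.95°  ·
  (1,4): δ = 26.17°  ✓
  (1,5): δ = 36.87°  ✓
  (1,6): δ = 82.52°  ·
  (2,3): δ = 134.86°  ·
  (2,4): δ = 87.08°  ·
  (2,5): δ = 24.04°  ✓
  (2,6): δ = 21.61°  ✓
  (3,4): δ = 132.22°  ·
  (3,5): δ = 69.17°  ·
  (3,6): δ = 23.53°  ✓
  (4,5): δ = 116.96°  ·
  (4,6): δ = 71.31°  ·
  (5,6): δ = 134.35°  ·
antipodal pairs: 8

count = 8; pairs: (0,2), (0,3), (0,4), (1,4), (1,5), (2,5), (2,6), (3,6)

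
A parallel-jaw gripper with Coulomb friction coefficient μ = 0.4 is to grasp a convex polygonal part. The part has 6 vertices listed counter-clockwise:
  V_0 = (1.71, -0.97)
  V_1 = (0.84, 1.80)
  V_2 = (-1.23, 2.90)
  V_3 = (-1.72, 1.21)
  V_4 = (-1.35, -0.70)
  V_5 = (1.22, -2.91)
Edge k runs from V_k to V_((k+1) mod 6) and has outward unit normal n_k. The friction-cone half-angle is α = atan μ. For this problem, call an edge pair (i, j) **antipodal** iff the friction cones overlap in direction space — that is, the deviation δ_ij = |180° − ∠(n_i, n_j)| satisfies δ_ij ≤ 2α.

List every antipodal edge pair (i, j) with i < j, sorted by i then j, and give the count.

count = 6; pairs: (0,2), (0,3), (0,4), (1,4), (2,5), (3,5)

α = atan 0.4 = 21.80°;  2α = 43.60°
n_0 = (+0.9540, +0.2996)
n_1 = (+0.4693, +0.8831)
n_2 = (-0.9604, +0.2785)
n_3 = (-0.9817, -0.1902)
n_4 = (-0.6520, -0.7582)
n_5 = (+0.9696, -0.2449)
  (0,1): δ = 135.42°  ·
  (0,2): δ = 33.61°  ✓
  (0,3): δ = 6.47°  ✓
  (0,4): δ = 31.87°  ✓
  (0,5): δ = 148.39°  ·
  (1,2): δ = 78.18°  ·
  (1,3): δ = 51.05°  ·
  (1,4): δ = 12.71°  ✓
  (1,5): δ = 103.81°  ·
  (2,3): δ = 152.87°  ·
  (2,4): δ = 114.52°  ·
  (2,5): δ = 1.99°  ✓
  (3,4): δ = 141.66°  ·
  (3,5): δ = 25.14°  ✓
  (4,5): δ = 63.48°  ·
antipodal pairs: 6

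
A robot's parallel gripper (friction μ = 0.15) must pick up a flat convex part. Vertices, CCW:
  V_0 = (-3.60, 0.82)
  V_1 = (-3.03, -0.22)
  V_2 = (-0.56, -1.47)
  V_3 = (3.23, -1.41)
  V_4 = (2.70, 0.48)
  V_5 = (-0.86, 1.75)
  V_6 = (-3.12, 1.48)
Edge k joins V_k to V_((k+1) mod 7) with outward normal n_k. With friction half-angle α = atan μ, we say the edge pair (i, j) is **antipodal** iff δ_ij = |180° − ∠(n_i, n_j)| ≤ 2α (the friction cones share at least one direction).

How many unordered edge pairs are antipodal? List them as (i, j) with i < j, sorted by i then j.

count = 3; pairs: (0,3), (1,4), (2,5)

α = atan 0.15 = 8.53°;  2α = 17.06°
n_0 = (-0.8769, -0.4806)
n_1 = (-0.4515, -0.8922)
n_2 = (+0.0158, -0.9999)
n_3 = (+0.9629, +0.2700)
n_4 = (+0.3360, +0.9419)
n_5 = (-0.1186, +0.9929)
n_6 = (-0.8087, +0.5882)
  (0,1): δ = 145.57°  ·
  (0,2): δ = 117.82°  ·
  (0,3): δ = 13.06°  ✓
  (0,4): δ = 41.64°  ·
  (0,5): δ = 68.09°  ·
  (0,6): δ = 115.25°  ·
  (1,2): δ = 152.25°  ·
  (1,3): δ = 47.49°  ·
  (1,4): δ = 7.21°  ✓
  (1,5): δ = 33.66°  ·
  (1,6): δ = 80.82°  ·
  (2,3): δ = 75.24°  ·
  (2,4): δ = 20.54°  ·
  (2,5): δ = 5.91°  ✓
  (2,6): δ = 53.07°  ·
  (3,4): δ = 125.30°  ·
  (3,5): δ = 98.85°  ·
  (3,6): δ = 51.69°  ·
  (4,5): δ = 153.55°  ·
  (4,6): δ = 106.39°  ·
  (5,6): δ = 132.84°  ·
antipodal pairs: 3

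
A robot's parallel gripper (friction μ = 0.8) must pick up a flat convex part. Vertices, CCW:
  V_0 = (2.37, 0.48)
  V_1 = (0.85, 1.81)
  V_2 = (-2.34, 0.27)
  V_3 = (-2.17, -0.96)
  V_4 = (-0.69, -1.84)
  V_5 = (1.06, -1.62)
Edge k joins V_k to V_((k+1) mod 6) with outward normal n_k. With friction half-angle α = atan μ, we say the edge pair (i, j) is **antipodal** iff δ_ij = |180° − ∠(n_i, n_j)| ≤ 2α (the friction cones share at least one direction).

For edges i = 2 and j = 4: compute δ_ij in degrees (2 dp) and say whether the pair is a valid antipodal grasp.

α = atan 0.8 = 38.66°;  2α = 77.32°
edge 2: e_2 = (+0.17, -1.23);  n_2 = (-0.9906, -0.1369)
edge 4: e_4 = (+1.75, +0.22);  n_4 = (+0.1247, -0.9922)
∠(n_2, n_4) = 89.30°
δ = |180° − 89.30°| = 90.70°
90.70° > 2α = 77.32°  →  invalid

δ = 90.70°, invalid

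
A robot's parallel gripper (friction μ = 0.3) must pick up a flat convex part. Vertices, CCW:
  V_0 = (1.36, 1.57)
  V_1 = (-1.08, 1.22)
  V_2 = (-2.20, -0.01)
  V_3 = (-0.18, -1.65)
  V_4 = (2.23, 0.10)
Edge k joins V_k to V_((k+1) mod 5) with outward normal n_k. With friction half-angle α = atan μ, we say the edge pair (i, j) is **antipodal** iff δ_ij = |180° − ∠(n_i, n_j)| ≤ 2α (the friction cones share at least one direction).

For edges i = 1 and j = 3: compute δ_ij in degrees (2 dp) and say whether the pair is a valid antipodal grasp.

α = atan 0.3 = 16.70°;  2α = 33.40°
edge 1: e_1 = (-1.12, -1.23);  n_1 = (-0.7394, +0.6733)
edge 3: e_3 = (+2.41, +1.75);  n_3 = (+0.5876, -0.8092)
∠(n_1, n_3) = 168.30°
δ = |180° − 168.30°| = 11.70°
11.70° ≤ 2α = 33.40°  →  valid

δ = 11.70°, valid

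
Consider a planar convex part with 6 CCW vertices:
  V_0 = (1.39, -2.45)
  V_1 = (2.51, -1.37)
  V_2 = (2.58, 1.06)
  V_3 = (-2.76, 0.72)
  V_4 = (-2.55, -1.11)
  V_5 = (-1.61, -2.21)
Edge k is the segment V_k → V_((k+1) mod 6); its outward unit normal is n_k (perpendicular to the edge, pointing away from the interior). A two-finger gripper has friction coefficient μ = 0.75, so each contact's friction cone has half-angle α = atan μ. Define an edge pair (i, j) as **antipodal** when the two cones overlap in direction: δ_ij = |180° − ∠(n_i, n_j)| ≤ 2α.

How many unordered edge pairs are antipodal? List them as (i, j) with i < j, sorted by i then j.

α = atan 0.75 = 36.87°;  2α = 73.74°
n_0 = (+0.6941, -0.7198)
n_1 = (+0.9996, -0.0288)
n_2 = (-0.0635, +0.9980)
n_3 = (-0.9935, -0.1140)
n_4 = (-0.7602, -0.6497)
n_5 = (-0.0797, -0.9968)
  (0,1): δ = 135.61°  ·
  (0,2): δ = 40.32°  ✓
  (0,3): δ = 52.59°  ✓
  (0,4): δ = 86.56°  ·
  (0,5): δ = 131.47°  ·
  (1,2): δ = 84.71°  ·
  (1,3): δ = 8.20°  ✓
  (1,4): δ = 42.17°  ✓
  (1,5): δ = 87.08°  ·
  (2,3): δ = 87.10°  ·
  (2,4): δ = 53.13°  ✓
  (2,5): δ = 8.22°  ✓
  (3,4): δ = 146.03°  ·
  (3,5): δ = 101.12°  ·
  (4,5): δ = 135.09°  ·
antipodal pairs: 6

count = 6; pairs: (0,2), (0,3), (1,3), (1,4), (2,4), (2,5)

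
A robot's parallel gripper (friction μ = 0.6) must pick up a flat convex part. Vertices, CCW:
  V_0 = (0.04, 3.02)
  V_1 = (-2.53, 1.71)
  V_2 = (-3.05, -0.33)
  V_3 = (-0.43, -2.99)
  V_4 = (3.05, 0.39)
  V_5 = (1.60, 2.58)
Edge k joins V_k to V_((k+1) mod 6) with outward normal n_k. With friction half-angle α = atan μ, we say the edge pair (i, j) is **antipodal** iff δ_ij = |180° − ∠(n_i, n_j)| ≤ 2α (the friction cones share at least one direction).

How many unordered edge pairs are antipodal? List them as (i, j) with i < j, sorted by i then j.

α = atan 0.6 = 30.96°;  2α = 61.93°
n_0 = (-0.4541, +0.8909)
n_1 = (-0.9690, +0.2470)
n_2 = (-0.7124, -0.7017)
n_3 = (+0.6967, -0.7173)
n_4 = (+0.8338, +0.5521)
n_5 = (+0.2715, +0.9624)
  (0,1): δ = 131.31°  ·
  (0,2): δ = 72.44°  ·
  (0,3): δ = 17.16°  ✓
  (0,4): δ = 96.50°  ·
  (0,5): δ = 137.24°  ·
  (1,2): δ = 121.13°  ·
  (1,3): δ = 31.53°  ✓
  (1,4): δ = 47.81°  ✓
  (1,5): δ = 88.55°  ·
  (2,3): δ = 90.40°  ·
  (2,4): δ = 11.06°  ✓
  (2,5): δ = 29.68°  ✓
  (3,4): δ = 100.66°  ·
  (3,5): δ = 59.92°  ✓
  (4,5): δ = 139.26°  ·
antipodal pairs: 6

count = 6; pairs: (0,3), (1,3), (1,4), (2,4), (2,5), (3,5)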